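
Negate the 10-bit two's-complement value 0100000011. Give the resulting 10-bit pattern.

1011111101

Invert: 1011111100. Add 1: 1011111101.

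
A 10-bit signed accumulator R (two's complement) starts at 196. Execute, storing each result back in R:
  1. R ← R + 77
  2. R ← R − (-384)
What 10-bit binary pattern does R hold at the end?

1010010001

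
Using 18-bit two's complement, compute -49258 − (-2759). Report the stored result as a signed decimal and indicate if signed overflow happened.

-49258 → 110011111110010110
-2759 → 111111010100111001
Subtract via negate-and-add: invert 111111010100111001 + 1 = 000000101011000111 (i.e. 2759).
  110011111110010110
+ 000000101011000111
= 110100101001011101
Result 110100101001011101: MSB = 1 → 215645 − 262144 = -46499.
Addends (after negating the subtrahend) have opposite signs, so signed overflow cannot occur.

-46499; no overflow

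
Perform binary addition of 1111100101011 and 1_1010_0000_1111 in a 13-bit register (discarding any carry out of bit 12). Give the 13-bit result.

1100100111010

  1111100101011
+ 1101000001111
= 1100100111010  (discard carry-out 1)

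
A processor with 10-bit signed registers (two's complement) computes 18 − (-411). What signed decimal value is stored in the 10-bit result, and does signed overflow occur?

18 → 0000010010
-411 → 1001100101
Subtract via negate-and-add: invert 1001100101 + 1 = 0110011011 (i.e. 411).
  0000010010
+ 0110011011
= 0110101101
Result 0110101101: MSB = 0 → value 429.
Both addends (after negating the subtrahend) are non-negative and so is the stored result: no signed overflow.

429; no overflow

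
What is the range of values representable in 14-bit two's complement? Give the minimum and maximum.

Minimum: −2^13 = -8192.
Maximum: 2^13 − 1 = 8191.

min = -8192, max = 8191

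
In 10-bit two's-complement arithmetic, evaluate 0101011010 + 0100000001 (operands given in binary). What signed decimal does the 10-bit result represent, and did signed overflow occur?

-421; overflow

0101011010 = 346 (signed)
0100000001 = 257 (signed)
  0101011010
+ 0100000001
= 1001011011
Result 1001011011: MSB = 1 → 603 − 1024 = -421.
Both addends are non-negative but the stored result is negative: signed overflow. The true value 346 + 257 = 603 lies outside [-512, 511].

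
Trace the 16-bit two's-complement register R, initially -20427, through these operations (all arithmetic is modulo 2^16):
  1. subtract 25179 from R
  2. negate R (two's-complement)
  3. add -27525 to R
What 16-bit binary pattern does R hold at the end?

0100011010100001

Start: R = -20427 = 1011000000110101.
R = -20427 − 25179 = -45606; wraps to 19930 = 0100110111011010
R = −(19930) = -19930 = 1011001000100110
R = -19930 + (-27525) = -47455; wraps to 18081 = 0100011010100001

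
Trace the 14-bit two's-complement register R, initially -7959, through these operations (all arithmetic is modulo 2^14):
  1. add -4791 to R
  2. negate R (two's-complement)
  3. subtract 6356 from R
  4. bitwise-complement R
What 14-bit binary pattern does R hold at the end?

10011100000101

Start: R = -7959 = 10000011101001.
R = -7959 + (-4791) = -12750; wraps to 3634 = 00111000110010
R = −(3634) = -3634 = 11000111001110
R = -3634 − 6356 = -9990; wraps to 6394 = 01100011111010
R = NOT 01100011111010 = 10011100000101 = -6395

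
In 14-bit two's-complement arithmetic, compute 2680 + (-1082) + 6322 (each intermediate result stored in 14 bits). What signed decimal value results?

2680 + (-1082) = 1598 (00011000111110)
1598 + 6322 = 7920 (01111011110000)

7920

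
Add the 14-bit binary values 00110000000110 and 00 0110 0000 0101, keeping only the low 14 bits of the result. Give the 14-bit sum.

  00110000000110
+ 00011000000101
= 01001000001011

01001000001011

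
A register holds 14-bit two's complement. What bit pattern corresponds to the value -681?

|-681| = 681 = 00001010101001 in 14 bits.
Invert the bits: 11110101010110. Add 1: 11110101010111.

11110101010111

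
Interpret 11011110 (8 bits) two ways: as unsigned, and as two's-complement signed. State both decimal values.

unsigned = 222, signed = -34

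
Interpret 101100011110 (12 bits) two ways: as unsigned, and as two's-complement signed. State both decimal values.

unsigned = 2846, signed = -1250

Unsigned: 101100011110 = 2846.
Signed: MSB=1 → 2846 − 4096 = -1250.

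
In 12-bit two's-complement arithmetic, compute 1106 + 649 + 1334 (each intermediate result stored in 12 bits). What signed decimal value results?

-1007

1106 + 649 = 1755 (011011011011)
1755 + 1334 = 3089 → wraps to -1007 (110000010001)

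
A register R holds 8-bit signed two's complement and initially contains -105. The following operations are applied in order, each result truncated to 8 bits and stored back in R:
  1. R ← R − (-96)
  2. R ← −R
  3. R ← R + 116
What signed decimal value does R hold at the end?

Start: R = -105 = 10010111.
R = -105 − (-96) = -9 = 11110111
R = −(-9) = 9 = 00001001
R = 9 + 116 = 125 = 01111101

125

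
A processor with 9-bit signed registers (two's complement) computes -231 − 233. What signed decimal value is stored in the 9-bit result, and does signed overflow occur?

-231 → 100011001
233 → 011101001
Subtract via negate-and-add: invert 011101001 + 1 = 100010111 (i.e. -233).
  100011001
+ 100010111
= 000110000  (discard carry-out 1)
Result 000110000: MSB = 0 → value 48.
Both addends (after negating the subtrahend) are negative but the stored result is non-negative: signed overflow. The true value -231 − 233 = -464 lies outside [-256, 255].

48; overflow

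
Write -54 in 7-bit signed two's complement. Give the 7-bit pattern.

1001010

|-54| = 54 = 0110110 in 7 bits.
Invert the bits: 1001001. Add 1: 1001010.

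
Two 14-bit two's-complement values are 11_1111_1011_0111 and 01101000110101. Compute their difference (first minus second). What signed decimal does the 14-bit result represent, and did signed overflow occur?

-6782; no overflow

11_1111_1011_0111 → 11111110110111 = -73 (signed)
01101000110101 = 6709 (signed)
Subtract via negate-and-add: invert 01101000110101 + 1 = 10010111001011 (i.e. -6709).
  11111110110111
+ 10010111001011
= 10010110000010  (discard carry-out 1)
Result 10010110000010: MSB = 1 → 9602 − 16384 = -6782.
Both addends (after negating the subtrahend) are negative and so is the stored result: no signed overflow.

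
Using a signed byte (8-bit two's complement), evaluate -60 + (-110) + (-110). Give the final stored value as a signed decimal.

-24

-60 + (-110) = -170 → wraps to 86 (01010110)
86 + (-110) = -24 (11101000)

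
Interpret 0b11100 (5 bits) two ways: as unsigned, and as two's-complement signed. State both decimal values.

Unsigned: 11100 = 28.
Signed: MSB=1 → 28 − 32 = -4.

unsigned = 28, signed = -4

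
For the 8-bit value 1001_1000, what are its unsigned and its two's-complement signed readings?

unsigned = 152, signed = -104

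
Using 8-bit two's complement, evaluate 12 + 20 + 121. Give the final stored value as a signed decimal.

-103

12 + 20 = 32 (00100000)
32 + 121 = 153 → wraps to -103 (10011001)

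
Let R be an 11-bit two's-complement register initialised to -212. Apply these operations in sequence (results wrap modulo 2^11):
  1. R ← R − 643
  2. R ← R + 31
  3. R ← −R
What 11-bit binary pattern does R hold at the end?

Start: R = -212 = 11100101100.
R = -212 − 643 = -855 = 10010101001
R = -855 + 31 = -824 = 10011001000
R = −(-824) = 824 = 01100111000

01100111000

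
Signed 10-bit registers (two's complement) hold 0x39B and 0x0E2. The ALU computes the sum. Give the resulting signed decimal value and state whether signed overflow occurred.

125; no overflow

0x39B = 1110011011 = -101 (signed)
0x0E2 = 0011100010 = 226 (signed)
  1110011011
+ 0011100010
= 0001111101  (discard carry-out 1)
Result 0001111101: MSB = 0 → value 125.
Addends have opposite signs, so signed overflow cannot occur.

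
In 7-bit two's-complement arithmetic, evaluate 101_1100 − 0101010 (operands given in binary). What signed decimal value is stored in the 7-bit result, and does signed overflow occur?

101_1100 → 1011100 = -36 (signed)
0101010 = 42 (signed)
Subtract via negate-and-add: invert 0101010 + 1 = 1010110 (i.e. -42).
  1011100
+ 1010110
= 0110010  (discard carry-out 1)
Result 0110010: MSB = 0 → value 50.
Both addends (after negating the subtrahend) are negative but the stored result is non-negative: signed overflow. The true value -36 − 42 = -78 lies outside [-64, 63].

50; overflow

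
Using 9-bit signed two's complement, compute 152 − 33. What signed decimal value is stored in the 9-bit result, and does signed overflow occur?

119; no overflow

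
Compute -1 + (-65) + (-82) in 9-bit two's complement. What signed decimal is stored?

-148

-1 + (-65) = -66 (110111110)
-66 + (-82) = -148 (101101100)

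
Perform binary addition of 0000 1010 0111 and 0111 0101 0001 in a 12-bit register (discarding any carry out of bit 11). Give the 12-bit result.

011111111000

  000010100111
+ 011101010001
= 011111111000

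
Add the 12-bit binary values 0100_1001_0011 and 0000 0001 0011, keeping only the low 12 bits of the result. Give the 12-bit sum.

  010010010011
+ 000000010011
= 010010100110

010010100110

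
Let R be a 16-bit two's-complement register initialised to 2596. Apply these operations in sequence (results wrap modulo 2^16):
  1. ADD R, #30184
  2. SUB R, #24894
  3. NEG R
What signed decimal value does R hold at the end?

-7886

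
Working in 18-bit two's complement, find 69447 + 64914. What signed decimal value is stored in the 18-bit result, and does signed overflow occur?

69447 → 010000111101000111
64914 → 001111110110010010
  010000111101000111
+ 001111110110010010
= 100000110011011001
Result 100000110011011001: MSB = 1 → 134361 − 262144 = -127783.
Both addends are non-negative but the stored result is negative: signed overflow. The true value 69447 + 64914 = 134361 lies outside [-131072, 131071].

-127783; overflow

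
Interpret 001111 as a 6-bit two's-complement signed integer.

MSB is 0, so the value is non-negative: 001111 = 15.

15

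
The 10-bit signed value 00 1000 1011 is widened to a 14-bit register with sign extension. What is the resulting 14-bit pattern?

MSB of 0010001011 is 0; replicate it into the new high bits.
0000|0010001011 → 00000010001011 (still 139).

00000010001011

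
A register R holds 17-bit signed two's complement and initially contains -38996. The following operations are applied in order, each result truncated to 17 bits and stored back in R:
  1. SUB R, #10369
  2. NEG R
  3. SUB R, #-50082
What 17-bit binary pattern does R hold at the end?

11000010001110111

Start: R = -38996 = 10110011110101100.
R = -38996 − 10369 = -49365 = 10011111100101011
R = −(-49365) = 49365 = 01100000011010101
R = 49365 − (-50082) = 99447; wraps to -31625 = 11000010001110111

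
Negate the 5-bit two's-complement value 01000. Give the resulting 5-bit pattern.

11000

Invert: 10111. Add 1: 11000.
Check: 01000 = 8, 11000 = -8.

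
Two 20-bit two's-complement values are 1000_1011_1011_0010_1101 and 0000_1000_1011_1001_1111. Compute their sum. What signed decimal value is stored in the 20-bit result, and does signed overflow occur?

1000_1011_1011_0010_1101 → 10001011101100101101 = -476371 (signed)
0000_1000_1011_1001_1111 → 00001000101110011111 = 35743 (signed)
  10001011101100101101
+ 00001000101110011111
= 10010100011011001100
Result 10010100011011001100: MSB = 1 → 607948 − 1048576 = -440628.
Addends have opposite signs, so signed overflow cannot occur.

-440628; no overflow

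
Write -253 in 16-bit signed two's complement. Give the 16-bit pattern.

|-253| = 253 = 0000000011111101 in 16 bits.
Invert the bits: 1111111100000010. Add 1: 1111111100000011.
Check: 1111111100000011 reads as 65283 − 65536 = -253.

1111111100000011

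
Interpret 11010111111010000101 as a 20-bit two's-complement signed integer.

-164219

MSB is 1, so the value is negative.
Unsigned reading: 884357. Subtract 2^20 = 1048576: 884357 − 1048576 = -164219.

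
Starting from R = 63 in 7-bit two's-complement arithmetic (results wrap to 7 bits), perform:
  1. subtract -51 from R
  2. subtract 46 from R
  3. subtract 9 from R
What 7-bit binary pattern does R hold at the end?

Start: R = 63 = 0111111.
R = 63 − (-51) = 114; wraps to -14 = 1110010
R = -14 − 46 = -60 = 1000100
R = -60 − 9 = -69; wraps to 59 = 0111011

0111011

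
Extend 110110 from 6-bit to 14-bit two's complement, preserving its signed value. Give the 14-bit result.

11111111110110

MSB of 110110 is 1; replicate it into the new high bits.
11111111|110110 → 11111111110110 (still -10).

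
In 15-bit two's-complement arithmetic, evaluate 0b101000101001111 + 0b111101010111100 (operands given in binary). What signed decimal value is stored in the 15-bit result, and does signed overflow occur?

-13301; no overflow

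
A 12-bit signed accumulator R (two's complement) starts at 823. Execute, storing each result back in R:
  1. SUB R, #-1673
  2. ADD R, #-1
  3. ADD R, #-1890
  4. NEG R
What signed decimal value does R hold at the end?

-605

Start: R = 823 = 001100110111.
R = 823 − (-1673) = 2496; wraps to -1600 = 100111000000
R = -1600 + (-1) = -1601 = 100110111111
R = -1601 + (-1890) = -3491; wraps to 605 = 001001011101
R = −(605) = -605 = 110110100011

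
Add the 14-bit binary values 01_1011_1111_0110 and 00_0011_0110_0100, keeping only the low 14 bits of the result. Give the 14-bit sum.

  01101111110110
+ 00001101100100
= 01111101011010

01111101011010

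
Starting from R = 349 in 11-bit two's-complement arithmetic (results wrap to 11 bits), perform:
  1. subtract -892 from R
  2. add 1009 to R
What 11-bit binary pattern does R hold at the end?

00011001010

Start: R = 349 = 00101011101.
R = 349 − (-892) = 1241; wraps to -807 = 10011011001
R = -807 + 1009 = 202 = 00011001010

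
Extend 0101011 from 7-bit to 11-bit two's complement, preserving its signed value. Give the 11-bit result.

00000101011

MSB of 0101011 is 0; replicate it into the new high bits.
0000|0101011 → 00000101011 (still 43).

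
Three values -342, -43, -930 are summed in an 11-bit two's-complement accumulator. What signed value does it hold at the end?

733

-342 + (-43) = -385 (11001111111)
-385 + (-930) = -1315 → wraps to 733 (01011011101)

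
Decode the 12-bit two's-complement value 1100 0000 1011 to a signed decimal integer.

-1013

MSB is 1, so the value is negative.
Unsigned reading: 3083. Subtract 2^12 = 4096: 3083 − 4096 = -1013.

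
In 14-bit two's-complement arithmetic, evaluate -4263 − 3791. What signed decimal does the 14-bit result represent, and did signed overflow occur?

-8054; no overflow

-4263 → 10111101011001
3791 → 00111011001111
Subtract via negate-and-add: invert 00111011001111 + 1 = 11000100110001 (i.e. -3791).
  10111101011001
+ 11000100110001
= 10000010001010  (discard carry-out 1)
Result 10000010001010: MSB = 1 → 8330 − 16384 = -8054.
Both addends (after negating the subtrahend) are negative and so is the stored result: no signed overflow.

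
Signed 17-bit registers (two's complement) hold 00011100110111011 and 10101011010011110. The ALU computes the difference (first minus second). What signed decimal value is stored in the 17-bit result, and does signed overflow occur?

58141; no overflow

00011100110111011 = 14779 (signed)
10101011010011110 = -43362 (signed)
Subtract via negate-and-add: invert 10101011010011110 + 1 = 01010100101100010 (i.e. 43362).
  00011100110111011
+ 01010100101100010
= 01110001100011101
Result 01110001100011101: MSB = 0 → value 58141.
Both addends (after negating the subtrahend) are non-negative and so is the stored result: no signed overflow.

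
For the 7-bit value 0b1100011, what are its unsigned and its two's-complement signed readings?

unsigned = 99, signed = -29

Unsigned: 1100011 = 99.
Signed: MSB=1 → 99 − 128 = -29.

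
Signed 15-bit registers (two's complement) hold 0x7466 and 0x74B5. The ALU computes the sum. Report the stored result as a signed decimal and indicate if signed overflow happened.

-5861; no overflow

0x7466 = 111010001100110 = -2970 (signed)
0x74B5 = 111010010110101 = -2891 (signed)
  111010001100110
+ 111010010110101
= 110100100011011  (discard carry-out 1)
Result 110100100011011: MSB = 1 → 26907 − 32768 = -5861.
Both addends are negative and so is the stored result: no signed overflow.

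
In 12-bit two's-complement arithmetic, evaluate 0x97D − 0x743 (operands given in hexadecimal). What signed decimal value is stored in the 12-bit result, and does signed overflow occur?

0x97D = 100101111101 = -1667 (signed)
0x743 = 011101000011 = 1859 (signed)
Subtract via negate-and-add: invert 011101000011 + 1 = 100010111101 (i.e. -1859).
  100101111101
+ 100010111101
= 001000111010  (discard carry-out 1)
Result 001000111010: MSB = 0 → value 570.
Both addends (after negating the subtrahend) are negative but the stored result is non-negative: signed overflow. The true value -1667 − 1859 = -3526 lies outside [-2048, 2047].

570; overflow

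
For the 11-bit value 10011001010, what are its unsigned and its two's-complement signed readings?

unsigned = 1226, signed = -822

Unsigned: 10011001010 = 1226.
Signed: MSB=1 → 1226 − 2048 = -822.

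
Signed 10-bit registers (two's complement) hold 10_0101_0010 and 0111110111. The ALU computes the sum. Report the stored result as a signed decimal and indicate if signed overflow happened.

73; no overflow

10_0101_0010 → 1001010010 = -430 (signed)
0111110111 = 503 (signed)
  1001010010
+ 0111110111
= 0001001001  (discard carry-out 1)
Result 0001001001: MSB = 0 → value 73.
Addends have opposite signs, so signed overflow cannot occur.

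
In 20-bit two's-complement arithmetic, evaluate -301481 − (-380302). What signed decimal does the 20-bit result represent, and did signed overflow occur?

-301481 → 10110110011001010111
-380302 → 10100011001001110010
Subtract via negate-and-add: invert 10100011001001110010 + 1 = 01011100110110001110 (i.e. 380302).
  10110110011001010111
+ 01011100110110001110
= 00010011001111100101  (discard carry-out 1)
Result 00010011001111100101: MSB = 0 → value 78821.
Addends (after negating the subtrahend) have opposite signs, so signed overflow cannot occur.

78821; no overflow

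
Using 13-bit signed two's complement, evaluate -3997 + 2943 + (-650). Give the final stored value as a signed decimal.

-1704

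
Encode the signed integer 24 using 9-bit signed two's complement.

000011000

24 is non-negative, so write it directly in 9 bits: 000011000.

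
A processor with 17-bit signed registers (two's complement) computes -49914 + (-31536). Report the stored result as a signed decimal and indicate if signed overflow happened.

-49914 → 10011110100000110
-31536 → 11000010011010000
  10011110100000110
+ 11000010011010000
= 01100000111010110  (discard carry-out 1)
Result 01100000111010110: MSB = 0 → value 49622.
Both addends are negative but the stored result is non-negative: signed overflow. The true value -49914 + (-31536) = -81450 lies outside [-65536, 65535].

49622; overflow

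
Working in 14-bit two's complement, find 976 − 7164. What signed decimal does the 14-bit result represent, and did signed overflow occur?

976 → 00001111010000
7164 → 01101111111100
Subtract via negate-and-add: invert 01101111111100 + 1 = 10010000000100 (i.e. -7164).
  00001111010000
+ 10010000000100
= 10011111010100
Result 10011111010100: MSB = 1 → 10196 − 16384 = -6188.
Addends (after negating the subtrahend) have opposite signs, so signed overflow cannot occur.

-6188; no overflow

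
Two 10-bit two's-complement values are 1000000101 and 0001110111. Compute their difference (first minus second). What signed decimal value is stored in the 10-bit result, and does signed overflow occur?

398; overflow

1000000101 = -507 (signed)
0001110111 = 119 (signed)
Subtract via negate-and-add: invert 0001110111 + 1 = 1110001001 (i.e. -119).
  1000000101
+ 1110001001
= 0110001110  (discard carry-out 1)
Result 0110001110: MSB = 0 → value 398.
Both addends (after negating the subtrahend) are negative but the stored result is non-negative: signed overflow. The true value -507 − 119 = -626 lies outside [-512, 511].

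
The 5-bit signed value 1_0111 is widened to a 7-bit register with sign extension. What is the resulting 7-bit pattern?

1110111

MSB of 10111 is 1; replicate it into the new high bits.
11|10111 → 1110111 (still -9).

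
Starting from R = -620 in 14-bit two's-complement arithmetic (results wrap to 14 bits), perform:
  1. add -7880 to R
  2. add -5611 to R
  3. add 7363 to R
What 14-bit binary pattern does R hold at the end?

Start: R = -620 = 11110110010100.
R = -620 + (-7880) = -8500; wraps to 7884 = 01111011001100
R = 7884 + (-5611) = 2273 = 00100011100001
R = 2273 + 7363 = 9636; wraps to -6748 = 10010110100100

10010110100100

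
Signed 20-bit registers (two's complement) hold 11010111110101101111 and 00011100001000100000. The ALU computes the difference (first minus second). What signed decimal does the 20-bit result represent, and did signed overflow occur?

11010111110101101111 = -164497 (signed)
00011100001000100000 = 115232 (signed)
Subtract via negate-and-add: invert 00011100001000100000 + 1 = 11100011110111100000 (i.e. -115232).
  11010111110101101111
+ 11100011110111100000
= 10111011101101001111  (discard carry-out 1)
Result 10111011101101001111: MSB = 1 → 768847 − 1048576 = -279729.
Both addends (after negating the subtrahend) are negative and so is the stored result: no signed overflow.

-279729; no overflow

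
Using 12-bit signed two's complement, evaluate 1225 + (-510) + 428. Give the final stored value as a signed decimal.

1225 + (-510) = 715 (001011001011)
715 + 428 = 1143 (010001110111)

1143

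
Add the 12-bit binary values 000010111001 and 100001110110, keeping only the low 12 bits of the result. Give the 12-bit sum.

100100101111

  000010111001
+ 100001110110
= 100100101111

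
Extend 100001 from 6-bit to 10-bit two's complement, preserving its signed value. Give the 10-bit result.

1111100001

MSB of 100001 is 1; replicate it into the new high bits.
1111|100001 → 1111100001 (still -31).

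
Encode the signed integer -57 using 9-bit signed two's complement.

|-57| = 57 = 000111001 in 9 bits.
Invert the bits: 111000110. Add 1: 111000111.

111000111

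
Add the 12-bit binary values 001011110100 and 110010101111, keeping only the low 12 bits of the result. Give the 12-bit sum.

111110100011

  001011110100
+ 110010101111
= 111110100011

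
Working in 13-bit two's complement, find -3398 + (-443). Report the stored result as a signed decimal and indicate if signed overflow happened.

-3841; no overflow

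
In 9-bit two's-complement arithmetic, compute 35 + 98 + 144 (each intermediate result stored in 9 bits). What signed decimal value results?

35 + 98 = 133 (010000101)
133 + 144 = 277 → wraps to -235 (100010101)

-235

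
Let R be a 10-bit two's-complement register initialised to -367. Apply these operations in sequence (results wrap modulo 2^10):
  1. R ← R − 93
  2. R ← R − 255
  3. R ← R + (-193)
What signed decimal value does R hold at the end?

116

Start: R = -367 = 1010010001.
R = -367 − 93 = -460 = 1000110100
R = -460 − 255 = -715; wraps to 309 = 0100110101
R = 309 + (-193) = 116 = 0001110100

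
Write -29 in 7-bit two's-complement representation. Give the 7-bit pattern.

1100011

|-29| = 29 = 0011101 in 7 bits.
Invert the bits: 1100010. Add 1: 1100011.
Check: 1100011 reads as 99 − 128 = -29.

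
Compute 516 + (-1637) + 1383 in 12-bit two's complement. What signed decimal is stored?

262

516 + (-1637) = -1121 (101110011111)
-1121 + 1383 = 262 (000100000110)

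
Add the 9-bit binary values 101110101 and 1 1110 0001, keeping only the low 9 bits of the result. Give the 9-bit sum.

101010110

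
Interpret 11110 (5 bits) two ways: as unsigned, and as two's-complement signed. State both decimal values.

unsigned = 30, signed = -2

Unsigned: 11110 = 30.
Signed: MSB=1 → 30 − 32 = -2.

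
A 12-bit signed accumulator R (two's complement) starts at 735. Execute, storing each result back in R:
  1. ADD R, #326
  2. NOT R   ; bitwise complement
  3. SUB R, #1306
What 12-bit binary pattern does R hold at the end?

011011000000

Start: R = 735 = 001011011111.
R = 735 + 326 = 1061 = 010000100101
R = NOT 010000100101 = 101111011010 = -1062
R = -1062 − 1306 = -2368; wraps to 1728 = 011011000000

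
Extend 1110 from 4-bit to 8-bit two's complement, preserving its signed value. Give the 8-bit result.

11111110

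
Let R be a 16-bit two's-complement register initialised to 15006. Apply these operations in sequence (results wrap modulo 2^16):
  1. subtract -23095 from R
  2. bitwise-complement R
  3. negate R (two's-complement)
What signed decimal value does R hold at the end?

-27434

Start: R = 15006 = 0011101010011110.
R = 15006 − (-23095) = 38101; wraps to -27435 = 1001010011010101
R = NOT 1001010011010101 = 0110101100101010 = 27434
R = −(27434) = -27434 = 1001010011010110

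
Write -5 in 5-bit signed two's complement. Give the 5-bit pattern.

|-5| = 5 = 00101 in 5 bits.
Invert the bits: 11010. Add 1: 11011.
Check: 11011 reads as 27 − 32 = -5.

11011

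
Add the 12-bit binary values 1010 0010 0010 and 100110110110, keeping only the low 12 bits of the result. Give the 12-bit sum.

  101000100010
+ 100110110110
= 001111011000  (discard carry-out 1)

001111011000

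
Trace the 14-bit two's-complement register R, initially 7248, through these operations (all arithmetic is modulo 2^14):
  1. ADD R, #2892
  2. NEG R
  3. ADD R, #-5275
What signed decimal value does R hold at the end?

969

Start: R = 7248 = 01110001010000.
R = 7248 + 2892 = 10140; wraps to -6244 = 10011110011100
R = −(-6244) = 6244 = 01100001100100
R = 6244 + (-5275) = 969 = 00001111001001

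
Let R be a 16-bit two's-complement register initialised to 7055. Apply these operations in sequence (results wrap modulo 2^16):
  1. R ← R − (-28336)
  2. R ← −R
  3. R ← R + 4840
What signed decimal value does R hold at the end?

-30551

Start: R = 7055 = 0001101110001111.
R = 7055 − (-28336) = 35391; wraps to -30145 = 1000101000111111
R = −(-30145) = 30145 = 0111010111000001
R = 30145 + 4840 = 34985; wraps to -30551 = 1000100010101001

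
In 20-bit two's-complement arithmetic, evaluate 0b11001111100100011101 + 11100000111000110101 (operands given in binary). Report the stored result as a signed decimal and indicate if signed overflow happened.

0b11001111100100011101 → 11001111100100011101 = -198371 (signed)
11100000111000110101 = -127435 (signed)
  11001111100100011101
+ 11100000111000110101
= 10110000011101010010  (discard carry-out 1)
Result 10110000011101010010: MSB = 1 → 722770 − 1048576 = -325806.
Both addends are negative and so is the stored result: no signed overflow.

-325806; no overflow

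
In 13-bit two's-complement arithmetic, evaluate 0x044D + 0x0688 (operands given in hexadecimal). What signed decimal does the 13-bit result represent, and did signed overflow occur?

2773; no overflow

0x044D = 0010001001101 = 1101 (signed)
0x0688 = 0011010001000 = 1672 (signed)
  0010001001101
+ 0011010001000
= 0101011010101
Result 0101011010101: MSB = 0 → value 2773.
Both addends are non-negative and so is the stored result: no signed overflow.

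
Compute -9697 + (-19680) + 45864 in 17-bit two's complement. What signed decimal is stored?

16487

-9697 + (-19680) = -29377 (11000110100111111)
-29377 + 45864 = 16487 (00100000001100111)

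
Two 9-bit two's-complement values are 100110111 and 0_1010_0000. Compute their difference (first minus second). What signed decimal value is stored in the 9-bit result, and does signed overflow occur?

151; overflow

100110111 = -201 (signed)
0_1010_0000 → 010100000 = 160 (signed)
Subtract via negate-and-add: invert 010100000 + 1 = 101100000 (i.e. -160).
  100110111
+ 101100000
= 010010111  (discard carry-out 1)
Result 010010111: MSB = 0 → value 151.
Both addends (after negating the subtrahend) are negative but the stored result is non-negative: signed overflow. The true value -201 − 160 = -361 lies outside [-256, 255].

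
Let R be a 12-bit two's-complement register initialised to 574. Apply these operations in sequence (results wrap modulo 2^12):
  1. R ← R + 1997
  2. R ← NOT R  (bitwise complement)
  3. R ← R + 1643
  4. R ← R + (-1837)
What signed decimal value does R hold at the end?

1330

Start: R = 574 = 001000111110.
R = 574 + 1997 = 2571; wraps to -1525 = 101000001011
R = NOT 101000001011 = 010111110100 = 1524
R = 1524 + 1643 = 3167; wraps to -929 = 110001011111
R = -929 + (-1837) = -2766; wraps to 1330 = 010100110010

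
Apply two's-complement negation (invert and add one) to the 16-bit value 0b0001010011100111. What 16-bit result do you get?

1110101100011001

Invert: 1110101100011000. Add 1: 1110101100011001.
Check: 0001010011100111 = 5351, 1110101100011001 = -5351.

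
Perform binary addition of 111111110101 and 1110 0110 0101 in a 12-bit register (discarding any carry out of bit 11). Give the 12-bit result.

  111111110101
+ 111001100101
= 111001011010  (discard carry-out 1)

111001011010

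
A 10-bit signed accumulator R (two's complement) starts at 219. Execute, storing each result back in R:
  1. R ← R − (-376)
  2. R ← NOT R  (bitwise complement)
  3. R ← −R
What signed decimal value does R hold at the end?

-428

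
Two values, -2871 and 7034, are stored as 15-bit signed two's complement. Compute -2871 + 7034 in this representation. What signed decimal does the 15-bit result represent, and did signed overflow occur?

4163; no overflow

-2871 → 111010011001001
7034 → 001101101111010
  111010011001001
+ 001101101111010
= 001000001000011  (discard carry-out 1)
Result 001000001000011: MSB = 0 → value 4163.
Addends have opposite signs, so signed overflow cannot occur.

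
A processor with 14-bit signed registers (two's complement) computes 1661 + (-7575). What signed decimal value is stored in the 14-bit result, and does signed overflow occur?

1661 → 00011001111101
-7575 → 10001001101001
  00011001111101
+ 10001001101001
= 10100011100110
Result 10100011100110: MSB = 1 → 10470 − 16384 = -5914.
Addends have opposite signs, so signed overflow cannot occur.

-5914; no overflow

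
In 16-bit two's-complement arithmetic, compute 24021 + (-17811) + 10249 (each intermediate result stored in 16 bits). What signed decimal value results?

24021 + (-17811) = 6210 (0001100001000010)
6210 + 10249 = 16459 (0100000001001011)

16459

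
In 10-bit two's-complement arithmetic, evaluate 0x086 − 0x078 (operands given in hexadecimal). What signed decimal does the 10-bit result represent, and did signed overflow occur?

14; no overflow

0x086 = 0010000110 = 134 (signed)
0x078 = 0001111000 = 120 (signed)
Subtract via negate-and-add: invert 0001111000 + 1 = 1110001000 (i.e. -120).
  0010000110
+ 1110001000
= 0000001110  (discard carry-out 1)
Result 0000001110: MSB = 0 → value 14.
Addends (after negating the subtrahend) have opposite signs, so signed overflow cannot occur.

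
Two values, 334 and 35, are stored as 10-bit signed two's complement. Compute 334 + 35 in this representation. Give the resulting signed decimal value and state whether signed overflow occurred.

334 → 0101001110
35 → 0000100011
  0101001110
+ 0000100011
= 0101110001
Result 0101110001: MSB = 0 → value 369.
Both addends are non-negative and so is the stored result: no signed overflow.

369; no overflow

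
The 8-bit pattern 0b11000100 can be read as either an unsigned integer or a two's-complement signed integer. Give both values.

Unsigned: 11000100 = 196.
Signed: MSB=1 → 196 − 256 = -60.

unsigned = 196, signed = -60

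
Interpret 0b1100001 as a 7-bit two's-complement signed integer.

-31

MSB is 1, so the value is negative.
Unsigned reading: 97. Subtract 2^7 = 128: 97 − 128 = -31.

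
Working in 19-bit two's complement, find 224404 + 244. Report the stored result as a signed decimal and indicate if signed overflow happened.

224648; no overflow

224404 → 0110110110010010100
244 → 0000000000011110100
  0110110110010010100
+ 0000000000011110100
= 0110110110110001000
Result 0110110110110001000: MSB = 0 → value 224648.
Both addends are non-negative and so is the stored result: no signed overflow.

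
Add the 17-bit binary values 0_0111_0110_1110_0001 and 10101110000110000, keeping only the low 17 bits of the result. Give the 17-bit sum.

11101001100010001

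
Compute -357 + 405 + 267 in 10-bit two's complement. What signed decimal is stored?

-357 + 405 = 48 (0000110000)
48 + 267 = 315 (0100111011)

315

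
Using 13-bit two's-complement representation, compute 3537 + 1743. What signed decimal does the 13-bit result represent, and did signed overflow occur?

3537 → 0110111010001
1743 → 0011011001111
  0110111010001
+ 0011011001111
= 1010010100000
Result 1010010100000: MSB = 1 → 5280 − 8192 = -2912.
Both addends are non-negative but the stored result is negative: signed overflow. The true value 3537 + 1743 = 5280 lies outside [-4096, 4095].

-2912; overflow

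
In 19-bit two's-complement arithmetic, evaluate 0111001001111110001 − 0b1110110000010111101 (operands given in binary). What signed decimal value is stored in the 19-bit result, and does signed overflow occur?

-249036; overflow

0111001001111110001 = 234481 (signed)
0b1110110000010111101 → 1110110000010111101 = -40771 (signed)
Subtract via negate-and-add: invert 1110110000010111101 + 1 = 0001001111101000011 (i.e. 40771).
  0111001001111110001
+ 0001001111101000011
= 1000011001100110100
Result 1000011001100110100: MSB = 1 → 275252 − 524288 = -249036.
Both addends (after negating the subtrahend) are non-negative but the stored result is negative: signed overflow. The true value 234481 − (-40771) = 275252 lies outside [-262144, 262143].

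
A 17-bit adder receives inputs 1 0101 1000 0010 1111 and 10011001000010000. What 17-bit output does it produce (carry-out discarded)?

01000101000111111

  10101100000101111
+ 10011001000010000
= 01000101000111111  (discard carry-out 1)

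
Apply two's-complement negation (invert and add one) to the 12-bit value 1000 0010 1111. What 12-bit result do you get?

Invert: 011111010000. Add 1: 011111010001.
Check: 100000101111 = -2001, 011111010001 = 2001.

011111010001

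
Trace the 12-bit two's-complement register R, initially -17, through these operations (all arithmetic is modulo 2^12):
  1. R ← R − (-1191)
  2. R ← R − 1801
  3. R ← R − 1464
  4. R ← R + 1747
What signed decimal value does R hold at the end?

Start: R = -17 = 111111101111.
R = -17 − (-1191) = 1174 = 010010010110
R = 1174 − 1801 = -627 = 110110001101
R = -627 − 1464 = -2091; wraps to 2005 = 011111010101
R = 2005 + 1747 = 3752; wraps to -344 = 111010101000

-344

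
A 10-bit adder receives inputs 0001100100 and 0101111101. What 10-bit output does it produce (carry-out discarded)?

  0001100100
+ 0101111101
= 0111100001

0111100001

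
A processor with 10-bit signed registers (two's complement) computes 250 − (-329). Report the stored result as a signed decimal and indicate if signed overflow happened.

-445; overflow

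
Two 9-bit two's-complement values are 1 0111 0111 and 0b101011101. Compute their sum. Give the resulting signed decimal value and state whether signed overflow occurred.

212; overflow

1 0111 0111 → 101110111 = -137 (signed)
0b101011101 → 101011101 = -163 (signed)
  101110111
+ 101011101
= 011010100  (discard carry-out 1)
Result 011010100: MSB = 0 → value 212.
Both addends are negative but the stored result is non-negative: signed overflow. The true value -137 + (-163) = -300 lies outside [-256, 255].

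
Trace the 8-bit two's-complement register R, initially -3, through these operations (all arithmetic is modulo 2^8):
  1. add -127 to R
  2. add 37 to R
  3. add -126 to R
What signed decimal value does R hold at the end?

37

Start: R = -3 = 11111101.
R = -3 + (-127) = -130; wraps to 126 = 01111110
R = 126 + 37 = 163; wraps to -93 = 10100011
R = -93 + (-126) = -219; wraps to 37 = 00100101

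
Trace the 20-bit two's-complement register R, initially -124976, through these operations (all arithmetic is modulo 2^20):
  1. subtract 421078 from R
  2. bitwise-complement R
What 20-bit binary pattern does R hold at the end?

Start: R = -124976 = 11100001011111010000.
R = -124976 − 421078 = -546054; wraps to 502522 = 01111010101011111010
R = NOT 01111010101011111010 = 10000101010100000101 = -502523

10000101010100000101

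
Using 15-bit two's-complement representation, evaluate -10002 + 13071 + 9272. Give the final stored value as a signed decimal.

-10002 + 13071 = 3069 (000101111111101)
3069 + 9272 = 12341 (011000000110101)

12341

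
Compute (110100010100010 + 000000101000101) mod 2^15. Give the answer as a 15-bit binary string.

  110100010100010
+ 000000101000101
= 110100111100111

110100111100111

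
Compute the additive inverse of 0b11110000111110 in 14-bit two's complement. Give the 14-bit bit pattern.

00001111000010

Invert: 00001111000001. Add 1: 00001111000010.
Check: 11110000111110 = -962, 00001111000010 = 962.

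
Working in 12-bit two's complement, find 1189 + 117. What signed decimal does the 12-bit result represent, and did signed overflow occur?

1189 → 010010100101
117 → 000001110101
  010010100101
+ 000001110101
= 010100011010
Result 010100011010: MSB = 0 → value 1306.
Both addends are non-negative and so is the stored result: no signed overflow.

1306; no overflow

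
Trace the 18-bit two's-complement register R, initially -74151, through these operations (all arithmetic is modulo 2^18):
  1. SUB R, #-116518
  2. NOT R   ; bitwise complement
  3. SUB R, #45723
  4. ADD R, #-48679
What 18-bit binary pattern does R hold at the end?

011110100110111110

Start: R = -74151 = 101101111001011001.
R = -74151 − (-116518) = 42367 = 001010010101111111
R = NOT 001010010101111111 = 110101101010000000 = -42368
R = -42368 − 45723 = -88091 = 101010011111100101
R = -88091 + (-48679) = -136770; wraps to 125374 = 011110100110111110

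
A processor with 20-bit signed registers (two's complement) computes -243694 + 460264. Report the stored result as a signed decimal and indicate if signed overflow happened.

216570; no overflow

-243694 → 11000100100000010010
460264 → 01110000010111101000
  11000100100000010010
+ 01110000010111101000
= 00110100110111111010  (discard carry-out 1)
Result 00110100110111111010: MSB = 0 → value 216570.
Addends have opposite signs, so signed overflow cannot occur.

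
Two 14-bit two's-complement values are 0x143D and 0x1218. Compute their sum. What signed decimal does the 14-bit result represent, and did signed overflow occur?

-6571; overflow

0x143D = 01010000111101 = 5181 (signed)
0x1218 = 01001000011000 = 4632 (signed)
  01010000111101
+ 01001000011000
= 10011001010101
Result 10011001010101: MSB = 1 → 9813 − 16384 = -6571.
Both addends are non-negative but the stored result is negative: signed overflow. The true value 5181 + 4632 = 9813 lies outside [-8192, 8191].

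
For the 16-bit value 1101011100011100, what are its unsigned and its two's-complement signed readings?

Unsigned: 1101011100011100 = 55068.
Signed: MSB=1 → 55068 − 65536 = -10468.

unsigned = 55068, signed = -10468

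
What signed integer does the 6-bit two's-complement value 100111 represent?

-25

MSB is 1, so the value is negative.
Invert: 011000. Add 1: 011001 = 25. So the value is −25.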